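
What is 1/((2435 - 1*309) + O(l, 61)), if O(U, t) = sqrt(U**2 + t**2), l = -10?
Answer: 2126/4516055 - sqrt(3821)/4516055 ≈ 0.00045708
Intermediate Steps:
1/((2435 - 1*309) + O(l, 61)) = 1/((2435 - 1*309) + sqrt((-10)**2 + 61**2)) = 1/((2435 - 309) + sqrt(100 + 3721)) = 1/(2126 + sqrt(3821))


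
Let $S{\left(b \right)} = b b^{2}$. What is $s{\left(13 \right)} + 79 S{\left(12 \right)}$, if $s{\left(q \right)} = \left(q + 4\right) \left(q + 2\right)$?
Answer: $136767$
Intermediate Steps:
$S{\left(b \right)} = b^{3}$
$s{\left(q \right)} = \left(2 + q\right) \left(4 + q\right)$ ($s{\left(q \right)} = \left(4 + q\right) \left(2 + q\right) = \left(2 + q\right) \left(4 + q\right)$)
$s{\left(13 \right)} + 79 S{\left(12 \right)} = \left(8 + 13^{2} + 6 \cdot 13\right) + 79 \cdot 12^{3} = \left(8 + 169 + 78\right) + 79 \cdot 1728 = 255 + 136512 = 136767$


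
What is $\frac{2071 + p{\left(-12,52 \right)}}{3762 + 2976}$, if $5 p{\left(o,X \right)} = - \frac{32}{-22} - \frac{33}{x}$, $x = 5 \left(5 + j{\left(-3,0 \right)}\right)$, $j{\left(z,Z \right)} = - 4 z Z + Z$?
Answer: $\frac{1423831}{4632375} \approx 0.30737$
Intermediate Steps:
$j{\left(z,Z \right)} = Z - 4 Z z$ ($j{\left(z,Z \right)} = - 4 Z z + Z = Z - 4 Z z$)
$x = 25$ ($x = 5 \left(5 + 0 \left(1 - -12\right)\right) = 5 \left(5 + 0 \left(1 + 12\right)\right) = 5 \left(5 + 0 \cdot 13\right) = 5 \left(5 + 0\right) = 5 \cdot 5 = 25$)
$p{\left(o,X \right)} = \frac{37}{1375}$ ($p{\left(o,X \right)} = \frac{- \frac{32}{-22} - \frac{33}{25}}{5} = \frac{\left(-32\right) \left(- \frac{1}{22}\right) - \frac{33}{25}}{5} = \frac{\frac{16}{11} - \frac{33}{25}}{5} = \frac{1}{5} \cdot \frac{37}{275} = \frac{37}{1375}$)
$\frac{2071 + p{\left(-12,52 \right)}}{3762 + 2976} = \frac{2071 + \frac{37}{1375}}{3762 + 2976} = \frac{2847662}{1375 \cdot 6738} = \frac{2847662}{1375} \cdot \frac{1}{6738} = \frac{1423831}{4632375}$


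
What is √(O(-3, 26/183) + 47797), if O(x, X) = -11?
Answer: √47786 ≈ 218.60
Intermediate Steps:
√(O(-3, 26/183) + 47797) = √(-11 + 47797) = √47786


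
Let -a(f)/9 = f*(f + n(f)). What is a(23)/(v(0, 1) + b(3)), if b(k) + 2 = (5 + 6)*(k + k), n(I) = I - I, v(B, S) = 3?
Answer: -4761/67 ≈ -71.060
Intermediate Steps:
n(I) = 0
a(f) = -9*f**2 (a(f) = -9*f*(f + 0) = -9*f*f = -9*f**2)
b(k) = -2 + 22*k (b(k) = -2 + (5 + 6)*(k + k) = -2 + 11*(2*k) = -2 + 22*k)
a(23)/(v(0, 1) + b(3)) = (-9*23**2)/(3 + (-2 + 22*3)) = (-9*529)/(3 + (-2 + 66)) = -4761/(3 + 64) = -4761/67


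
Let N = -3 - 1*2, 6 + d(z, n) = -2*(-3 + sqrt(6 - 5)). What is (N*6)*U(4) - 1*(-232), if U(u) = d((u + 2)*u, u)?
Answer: 292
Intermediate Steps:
d(z, n) = -2 (d(z, n) = -6 - 2*(-3 + sqrt(6 - 5)) = -6 - 2*(-3 + sqrt(1)) = -6 - 2*(-3 + 1) = -6 - 2*(-2) = -6 + 4 = -2)
U(u) = -2
N = -5 (N = -3 - 2 = -5)
(N*6)*U(4) - 1*(-232) = -5*6*(-2) - 1*(-232) = -30*(-2) + 232 = 60 + 232 = 292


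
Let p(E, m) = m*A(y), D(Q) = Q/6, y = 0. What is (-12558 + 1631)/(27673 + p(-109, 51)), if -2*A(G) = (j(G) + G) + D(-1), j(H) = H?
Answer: -43708/110709 ≈ -0.39480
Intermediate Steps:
D(Q) = Q/6 (D(Q) = Q*(⅙) = Q/6)
A(G) = 1/12 - G (A(G) = -((G + G) + (⅙)*(-1))/2 = -(2*G - ⅙)/2 = -(-⅙ + 2*G)/2 = 1/12 - G)
p(E, m) = m/12 (p(E, m) = m*(1/12 - 1*0) = m*(1/12 + 0) = m*(1/12) = m/12)
(-12558 + 1631)/(27673 + p(-109, 51)) = (-12558 + 1631)/(27673 + (1/12)*51) = -10927/(27673 + 17/4) = -10927/110709/4 = -10927*4/110709 = -43708/110709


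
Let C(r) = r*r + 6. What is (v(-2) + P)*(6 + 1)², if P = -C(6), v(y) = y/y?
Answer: -2009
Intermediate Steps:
C(r) = 6 + r² (C(r) = r² + 6 = 6 + r²)
v(y) = 1
P = -42 (P = -(6 + 6²) = -(6 + 36) = -1*42 = -42)
(v(-2) + P)*(6 + 1)² = (1 - 42)*(6 + 1)² = -41*7² = -41*49 = -2009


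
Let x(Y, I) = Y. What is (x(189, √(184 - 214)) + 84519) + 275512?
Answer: 360220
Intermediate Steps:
(x(189, √(184 - 214)) + 84519) + 275512 = (189 + 84519) + 275512 = 84708 + 275512 = 360220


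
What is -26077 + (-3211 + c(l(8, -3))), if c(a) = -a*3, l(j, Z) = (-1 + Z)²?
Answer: -29336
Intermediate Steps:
c(a) = -3*a
-26077 + (-3211 + c(l(8, -3))) = -26077 + (-3211 - 3*(-1 - 3)²) = -26077 + (-3211 - 3*(-4)²) = -26077 + (-3211 - 3*16) = -26077 + (-3211 - 48) = -26077 - 3259 = -29336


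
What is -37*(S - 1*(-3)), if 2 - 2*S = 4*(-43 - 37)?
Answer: -6068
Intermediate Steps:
S = 161 (S = 1 - 2*(-43 - 37) = 1 - 2*(-80) = 1 - 1/2*(-320) = 1 + 160 = 161)
-37*(S - 1*(-3)) = -37*(161 - 1*(-3)) = -37*(161 + 3) = -37*164 = -6068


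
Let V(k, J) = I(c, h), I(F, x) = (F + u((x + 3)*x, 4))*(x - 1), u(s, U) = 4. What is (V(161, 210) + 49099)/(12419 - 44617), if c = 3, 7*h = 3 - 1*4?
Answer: -49091/32198 ≈ -1.5247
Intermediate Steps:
h = -1/7 (h = (3 - 1*4)/7 = (3 - 4)/7 = (1/7)*(-1) = -1/7 ≈ -0.14286)
I(F, x) = (-1 + x)*(4 + F) (I(F, x) = (F + 4)*(x - 1) = (4 + F)*(-1 + x) = (-1 + x)*(4 + F))
V(k, J) = -8 (V(k, J) = -4 - 1*3 + 4*(-1/7) + 3*(-1/7) = -4 - 3 - 4/7 - 3/7 = -8)
(V(161, 210) + 49099)/(12419 - 44617) = (-8 + 49099)/(12419 - 44617) = 49091/(-32198) = 49091*(-1/32198) = -49091/32198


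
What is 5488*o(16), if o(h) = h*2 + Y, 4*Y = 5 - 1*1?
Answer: 181104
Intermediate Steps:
Y = 1 (Y = (5 - 1*1)/4 = (5 - 1)/4 = (¼)*4 = 1)
o(h) = 1 + 2*h (o(h) = h*2 + 1 = 2*h + 1 = 1 + 2*h)
5488*o(16) = 5488*(1 + 2*16) = 5488*(1 + 32) = 5488*33 = 181104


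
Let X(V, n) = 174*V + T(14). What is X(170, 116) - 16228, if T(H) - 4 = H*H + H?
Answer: 13566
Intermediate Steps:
T(H) = 4 + H + H² (T(H) = 4 + (H*H + H) = 4 + (H² + H) = 4 + (H + H²) = 4 + H + H²)
X(V, n) = 214 + 174*V (X(V, n) = 174*V + (4 + 14 + 14²) = 174*V + (4 + 14 + 196) = 174*V + 214 = 214 + 174*V)
X(170, 116) - 16228 = (214 + 174*170) - 16228 = (214 + 29580) - 16228 = 29794 - 16228 = 13566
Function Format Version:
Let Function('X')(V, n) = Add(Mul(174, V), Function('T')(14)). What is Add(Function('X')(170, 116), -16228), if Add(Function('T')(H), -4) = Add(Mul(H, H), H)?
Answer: 13566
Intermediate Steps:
Function('T')(H) = Add(4, H, Pow(H, 2)) (Function('T')(H) = Add(4, Add(Mul(H, H), H)) = Add(4, Add(Pow(H, 2), H)) = Add(4, Add(H, Pow(H, 2))) = Add(4, H, Pow(H, 2)))
Function('X')(V, n) = Add(214, Mul(174, V)) (Function('X')(V, n) = Add(Mul(174, V), Add(4, 14, Pow(14, 2))) = Add(Mul(174, V), Add(4, 14, 196)) = Add(Mul(174, V), 214) = Add(214, Mul(174, V)))
Add(Function('X')(170, 116), -16228) = Add(Add(214, Mul(174, 170)), -16228) = Add(Add(214, 29580), -16228) = Add(29794, -16228) = 13566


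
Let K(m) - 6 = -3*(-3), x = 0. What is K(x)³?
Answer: 3375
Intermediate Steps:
K(m) = 15 (K(m) = 6 - 3*(-3) = 6 + 9 = 15)
K(x)³ = 15³ = 3375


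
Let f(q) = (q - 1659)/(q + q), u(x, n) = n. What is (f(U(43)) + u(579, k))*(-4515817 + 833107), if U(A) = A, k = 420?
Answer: -63534112920/43 ≈ -1.4775e+9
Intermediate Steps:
f(q) = (-1659 + q)/(2*q) (f(q) = (-1659 + q)/((2*q)) = (-1659 + q)*(1/(2*q)) = (-1659 + q)/(2*q))
(f(U(43)) + u(579, k))*(-4515817 + 833107) = ((½)*(-1659 + 43)/43 + 420)*(-4515817 + 833107) = ((½)*(1/43)*(-1616) + 420)*(-3682710) = (-808/43 + 420)*(-3682710) = (17252/43)*(-3682710) = -63534112920/43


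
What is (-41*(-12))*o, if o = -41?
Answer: -20172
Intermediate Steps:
(-41*(-12))*o = -41*(-12)*(-41) = 492*(-41) = -20172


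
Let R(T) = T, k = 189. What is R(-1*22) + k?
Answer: 167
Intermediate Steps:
R(-1*22) + k = -1*22 + 189 = -22 + 189 = 167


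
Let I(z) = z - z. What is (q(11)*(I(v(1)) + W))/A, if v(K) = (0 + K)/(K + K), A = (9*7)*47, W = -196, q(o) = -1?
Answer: 28/423 ≈ 0.066194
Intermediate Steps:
A = 2961 (A = 63*47 = 2961)
v(K) = ½ (v(K) = K/((2*K)) = K*(1/(2*K)) = ½)
I(z) = 0
(q(11)*(I(v(1)) + W))/A = -(0 - 196)/2961 = -1*(-196)*(1/2961) = 196*(1/2961) = 28/423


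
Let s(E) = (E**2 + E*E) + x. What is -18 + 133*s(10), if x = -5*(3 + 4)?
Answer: 21927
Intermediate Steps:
x = -35 (x = -5*7 = -35)
s(E) = -35 + 2*E**2 (s(E) = (E**2 + E*E) - 35 = (E**2 + E**2) - 35 = 2*E**2 - 35 = -35 + 2*E**2)
-18 + 133*s(10) = -18 + 133*(-35 + 2*10**2) = -18 + 133*(-35 + 2*100) = -18 + 133*(-35 + 200) = -18 + 133*165 = -18 + 21945 = 21927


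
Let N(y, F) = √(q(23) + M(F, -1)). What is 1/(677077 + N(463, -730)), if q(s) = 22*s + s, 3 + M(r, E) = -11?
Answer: 677077/458433263414 - √515/458433263414 ≈ 1.4769e-6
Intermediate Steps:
M(r, E) = -14 (M(r, E) = -3 - 11 = -14)
q(s) = 23*s
N(y, F) = √515 (N(y, F) = √(23*23 - 14) = √(529 - 14) = √515)
1/(677077 + N(463, -730)) = 1/(677077 + √515)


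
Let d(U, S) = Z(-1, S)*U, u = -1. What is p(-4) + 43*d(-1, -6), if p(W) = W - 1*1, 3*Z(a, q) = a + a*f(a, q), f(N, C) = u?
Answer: -5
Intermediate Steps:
f(N, C) = -1
Z(a, q) = 0 (Z(a, q) = (a + a*(-1))/3 = (a - a)/3 = (1/3)*0 = 0)
p(W) = -1 + W (p(W) = W - 1 = -1 + W)
d(U, S) = 0 (d(U, S) = 0*U = 0)
p(-4) + 43*d(-1, -6) = (-1 - 4) + 43*0 = -5 + 0 = -5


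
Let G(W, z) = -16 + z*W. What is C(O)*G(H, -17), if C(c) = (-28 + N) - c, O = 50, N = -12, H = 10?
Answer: 16740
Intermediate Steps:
G(W, z) = -16 + W*z
C(c) = -40 - c (C(c) = (-28 - 12) - c = -40 - c)
C(O)*G(H, -17) = (-40 - 1*50)*(-16 + 10*(-17)) = (-40 - 50)*(-16 - 170) = -90*(-186) = 16740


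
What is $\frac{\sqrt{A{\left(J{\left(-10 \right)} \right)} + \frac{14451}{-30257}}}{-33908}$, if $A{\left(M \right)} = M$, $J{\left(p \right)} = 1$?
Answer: $- \frac{\sqrt{478242142}}{1025954356} \approx -2.1316 \cdot 10^{-5}$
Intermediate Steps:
$\frac{\sqrt{A{\left(J{\left(-10 \right)} \right)} + \frac{14451}{-30257}}}{-33908} = \frac{\sqrt{1 + \frac{14451}{-30257}}}{-33908} = \sqrt{1 + 14451 \left(- \frac{1}{30257}\right)} \left(- \frac{1}{33908}\right) = \sqrt{1 - \frac{14451}{30257}} \left(- \frac{1}{33908}\right) = \sqrt{\frac{15806}{30257}} \left(- \frac{1}{33908}\right) = \frac{\sqrt{478242142}}{30257} \left(- \frac{1}{33908}\right) = - \frac{\sqrt{478242142}}{1025954356}$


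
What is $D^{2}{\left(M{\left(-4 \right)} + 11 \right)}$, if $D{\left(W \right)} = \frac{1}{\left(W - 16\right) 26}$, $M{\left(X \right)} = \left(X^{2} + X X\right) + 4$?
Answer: $\frac{1}{649636} \approx 1.5393 \cdot 10^{-6}$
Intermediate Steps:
$M{\left(X \right)} = 4 + 2 X^{2}$ ($M{\left(X \right)} = \left(X^{2} + X^{2}\right) + 4 = 2 X^{2} + 4 = 4 + 2 X^{2}$)
$D{\left(W \right)} = \frac{1}{26 \left(-16 + W\right)}$ ($D{\left(W \right)} = \frac{1}{-16 + W} \frac{1}{26} = \frac{1}{26 \left(-16 + W\right)}$)
$D^{2}{\left(M{\left(-4 \right)} + 11 \right)} = \left(\frac{1}{26 \left(-16 + \left(\left(4 + 2 \left(-4\right)^{2}\right) + 11\right)\right)}\right)^{2} = \left(\frac{1}{26 \left(-16 + \left(\left(4 + 2 \cdot 16\right) + 11\right)\right)}\right)^{2} = \left(\frac{1}{26 \left(-16 + \left(\left(4 + 32\right) + 11\right)\right)}\right)^{2} = \left(\frac{1}{26 \left(-16 + \left(36 + 11\right)\right)}\right)^{2} = \left(\frac{1}{26 \left(-16 + 47\right)}\right)^{2} = \left(\frac{1}{26 \cdot 31}\right)^{2} = \left(\frac{1}{26} \cdot \frac{1}{31}\right)^{2} = \left(\frac{1}{806}\right)^{2} = \frac{1}{649636}$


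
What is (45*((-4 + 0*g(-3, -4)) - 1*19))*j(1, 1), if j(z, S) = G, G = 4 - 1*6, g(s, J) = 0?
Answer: 2070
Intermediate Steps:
G = -2 (G = 4 - 6 = -2)
j(z, S) = -2
(45*((-4 + 0*g(-3, -4)) - 1*19))*j(1, 1) = (45*((-4 + 0*0) - 1*19))*(-2) = (45*((-4 + 0) - 19))*(-2) = (45*(-4 - 19))*(-2) = (45*(-23))*(-2) = -1035*(-2) = 2070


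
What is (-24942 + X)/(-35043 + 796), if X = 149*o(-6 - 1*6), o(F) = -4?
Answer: 25538/34247 ≈ 0.74570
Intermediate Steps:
X = -596 (X = 149*(-4) = -596)
(-24942 + X)/(-35043 + 796) = (-24942 - 596)/(-35043 + 796) = -25538/(-34247) = -25538*(-1/34247) = 25538/34247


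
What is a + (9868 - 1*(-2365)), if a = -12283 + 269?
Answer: 219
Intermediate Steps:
a = -12014
a + (9868 - 1*(-2365)) = -12014 + (9868 - 1*(-2365)) = -12014 + (9868 + 2365) = -12014 + 12233 = 219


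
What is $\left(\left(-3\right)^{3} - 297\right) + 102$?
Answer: $-222$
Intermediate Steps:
$\left(\left(-3\right)^{3} - 297\right) + 102 = \left(-27 - 297\right) + 102 = -324 + 102 = -222$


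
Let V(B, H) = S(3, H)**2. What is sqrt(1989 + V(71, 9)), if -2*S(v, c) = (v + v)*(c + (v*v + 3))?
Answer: 3*sqrt(662) ≈ 77.188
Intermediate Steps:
S(v, c) = -v*(3 + c + v**2) (S(v, c) = -(v + v)*(c + (v*v + 3))/2 = -2*v*(c + (v**2 + 3))/2 = -2*v*(c + (3 + v**2))/2 = -2*v*(3 + c + v**2)/2 = -v*(3 + c + v**2))
V(B, H) = (-36 - 3*H)**2 (V(B, H) = (-1*3*(3 + H + 3**2))**2 = (-1*3*(3 + H + 9))**2 = (-1*3*(12 + H))**2 = (-36 - 3*H)**2)
sqrt(1989 + V(71, 9)) = sqrt(1989 + 9*(12 + 9)**2) = sqrt(1989 + 9*21**2) = sqrt(1989 + 9*441) = sqrt(1989 + 3969) = sqrt(5958) = 3*sqrt(662)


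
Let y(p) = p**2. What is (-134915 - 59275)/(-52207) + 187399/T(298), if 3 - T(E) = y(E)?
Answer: 7460726597/4636033807 ≈ 1.6093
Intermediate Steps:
T(E) = 3 - E**2
(-134915 - 59275)/(-52207) + 187399/T(298) = (-134915 - 59275)/(-52207) + 187399/(3 - 1*298**2) = -194190*(-1/52207) + 187399/(3 - 1*88804) = 194190/52207 + 187399/(3 - 88804) = 194190/52207 + 187399/(-88801) = 194190/52207 + 187399*(-1/88801) = 194190/52207 - 187399/88801 = 7460726597/4636033807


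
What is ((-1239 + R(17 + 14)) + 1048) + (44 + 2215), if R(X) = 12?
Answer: 2080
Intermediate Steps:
((-1239 + R(17 + 14)) + 1048) + (44 + 2215) = ((-1239 + 12) + 1048) + (44 + 2215) = (-1227 + 1048) + 2259 = -179 + 2259 = 2080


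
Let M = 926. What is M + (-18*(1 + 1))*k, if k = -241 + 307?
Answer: -1450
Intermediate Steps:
k = 66
M + (-18*(1 + 1))*k = 926 - 18*(1 + 1)*66 = 926 - 18*2*66 = 926 - 36*66 = 926 - 2376 = -1450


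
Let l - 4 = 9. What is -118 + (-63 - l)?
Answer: -194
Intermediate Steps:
l = 13 (l = 4 + 9 = 13)
-118 + (-63 - l) = -118 + (-63 - 1*13) = -118 + (-63 - 13) = -118 - 76 = -194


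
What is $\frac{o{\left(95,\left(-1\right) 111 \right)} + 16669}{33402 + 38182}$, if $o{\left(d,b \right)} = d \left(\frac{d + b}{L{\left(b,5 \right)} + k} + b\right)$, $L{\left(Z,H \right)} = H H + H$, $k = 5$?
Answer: $\frac{10641}{125272} \approx 0.084943$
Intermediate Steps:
$L{\left(Z,H \right)} = H + H^{2}$ ($L{\left(Z,H \right)} = H^{2} + H = H + H^{2}$)
$o{\left(d,b \right)} = d \left(\frac{d}{35} + \frac{36 b}{35}\right)$ ($o{\left(d,b \right)} = d \left(\frac{d + b}{5 \left(1 + 5\right) + 5} + b\right) = d \left(\frac{b + d}{5 \cdot 6 + 5} + b\right) = d \left(\frac{b + d}{30 + 5} + b\right) = d \left(\frac{b + d}{35} + b\right) = d \left(\left(b + d\right) \frac{1}{35} + b\right) = d \left(\left(\frac{b}{35} + \frac{d}{35}\right) + b\right) = d \left(\frac{d}{35} + \frac{36 b}{35}\right)$)
$\frac{o{\left(95,\left(-1\right) 111 \right)} + 16669}{33402 + 38182} = \frac{\frac{1}{35} \cdot 95 \left(95 + 36 \left(\left(-1\right) 111\right)\right) + 16669}{33402 + 38182} = \frac{\frac{1}{35} \cdot 95 \left(95 + 36 \left(-111\right)\right) + 16669}{71584} = \left(\frac{1}{35} \cdot 95 \left(95 - 3996\right) + 16669\right) \frac{1}{71584} = \left(\frac{1}{35} \cdot 95 \left(-3901\right) + 16669\right) \frac{1}{71584} = \left(- \frac{74119}{7} + 16669\right) \frac{1}{71584} = \frac{42564}{7} \cdot \frac{1}{71584} = \frac{10641}{125272}$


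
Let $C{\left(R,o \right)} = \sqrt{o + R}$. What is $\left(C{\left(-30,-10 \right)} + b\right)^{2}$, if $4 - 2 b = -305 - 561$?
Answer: $189185 + 1740 i \sqrt{10} \approx 1.8919 \cdot 10^{5} + 5502.4 i$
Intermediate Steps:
$C{\left(R,o \right)} = \sqrt{R + o}$
$b = 435$ ($b = 2 - \frac{-305 - 561}{2} = 2 - -433 = 2 + 433 = 435$)
$\left(C{\left(-30,-10 \right)} + b\right)^{2} = \left(\sqrt{-30 - 10} + 435\right)^{2} = \left(\sqrt{-40} + 435\right)^{2} = \left(2 i \sqrt{10} + 435\right)^{2} = \left(435 + 2 i \sqrt{10}\right)^{2}$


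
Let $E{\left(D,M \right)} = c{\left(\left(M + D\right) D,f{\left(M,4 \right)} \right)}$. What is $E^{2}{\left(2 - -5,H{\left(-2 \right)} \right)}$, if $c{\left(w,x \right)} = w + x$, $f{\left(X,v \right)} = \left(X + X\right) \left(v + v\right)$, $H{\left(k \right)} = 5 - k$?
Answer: $44100$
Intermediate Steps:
$f{\left(X,v \right)} = 4 X v$ ($f{\left(X,v \right)} = 2 X 2 v = 4 X v$)
$E{\left(D,M \right)} = 16 M + D \left(D + M\right)$ ($E{\left(D,M \right)} = \left(M + D\right) D + 4 M 4 = \left(D + M\right) D + 16 M = D \left(D + M\right) + 16 M = 16 M + D \left(D + M\right)$)
$E^{2}{\left(2 - -5,H{\left(-2 \right)} \right)} = \left(16 \left(5 - -2\right) + \left(2 - -5\right) \left(\left(2 - -5\right) + \left(5 - -2\right)\right)\right)^{2} = \left(16 \left(5 + 2\right) + \left(2 + 5\right) \left(\left(2 + 5\right) + \left(5 + 2\right)\right)\right)^{2} = \left(16 \cdot 7 + 7 \left(7 + 7\right)\right)^{2} = \left(112 + 7 \cdot 14\right)^{2} = \left(112 + 98\right)^{2} = 210^{2} = 44100$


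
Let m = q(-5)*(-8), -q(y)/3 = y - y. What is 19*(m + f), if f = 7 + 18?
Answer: 475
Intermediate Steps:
q(y) = 0 (q(y) = -3*(y - y) = -3*0 = 0)
m = 0 (m = 0*(-8) = 0)
f = 25
19*(m + f) = 19*(0 + 25) = 19*25 = 475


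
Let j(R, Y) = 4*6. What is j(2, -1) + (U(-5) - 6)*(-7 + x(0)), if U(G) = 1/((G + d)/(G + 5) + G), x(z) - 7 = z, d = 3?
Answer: 24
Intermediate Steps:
j(R, Y) = 24
x(z) = 7 + z
U(G) = 1/(G + (3 + G)/(5 + G)) (U(G) = 1/((G + 3)/(G + 5) + G) = 1/((3 + G)/(5 + G) + G) = 1/(G + (3 + G)/(5 + G)))
j(2, -1) + (U(-5) - 6)*(-7 + x(0)) = 24 + ((5 - 5)/(3 + (-5)² + 6*(-5)) - 6)*(-7 + (7 + 0)) = 24 + (0/(3 + 25 - 30) - 6)*(-7 + 7) = 24 + (0/(-2) - 6)*0 = 24 + (-½*0 - 6)*0 = 24 + (0 - 6)*0 = 24 - 6*0 = 24 + 0 = 24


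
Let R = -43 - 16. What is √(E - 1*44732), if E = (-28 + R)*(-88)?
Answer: 2*I*√9269 ≈ 192.55*I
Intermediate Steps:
R = -59
E = 7656 (E = (-28 - 59)*(-88) = -87*(-88) = 7656)
√(E - 1*44732) = √(7656 - 1*44732) = √(7656 - 44732) = √(-37076) = 2*I*√9269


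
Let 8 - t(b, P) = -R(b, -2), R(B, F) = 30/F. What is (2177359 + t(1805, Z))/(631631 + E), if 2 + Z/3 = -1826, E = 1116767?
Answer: 1088676/874199 ≈ 1.2453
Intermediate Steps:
Z = -5484 (Z = -6 + 3*(-1826) = -6 - 5478 = -5484)
t(b, P) = -7 (t(b, P) = 8 - (-1)*30/(-2) = 8 - (-1)*30*(-½) = 8 - (-1)*(-15) = 8 - 1*15 = 8 - 15 = -7)
(2177359 + t(1805, Z))/(631631 + E) = (2177359 - 7)/(631631 + 1116767) = 2177352/1748398 = 2177352*(1/1748398) = 1088676/874199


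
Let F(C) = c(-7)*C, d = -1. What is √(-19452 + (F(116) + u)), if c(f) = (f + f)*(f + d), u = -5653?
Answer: I*√12113 ≈ 110.06*I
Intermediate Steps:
c(f) = 2*f*(-1 + f) (c(f) = (f + f)*(f - 1) = (2*f)*(-1 + f) = 2*f*(-1 + f))
F(C) = 112*C (F(C) = (2*(-7)*(-1 - 7))*C = (2*(-7)*(-8))*C = 112*C)
√(-19452 + (F(116) + u)) = √(-19452 + (112*116 - 5653)) = √(-19452 + (12992 - 5653)) = √(-19452 + 7339) = √(-12113) = I*√12113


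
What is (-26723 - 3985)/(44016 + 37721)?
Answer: -30708/81737 ≈ -0.37569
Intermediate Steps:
(-26723 - 3985)/(44016 + 37721) = -30708/81737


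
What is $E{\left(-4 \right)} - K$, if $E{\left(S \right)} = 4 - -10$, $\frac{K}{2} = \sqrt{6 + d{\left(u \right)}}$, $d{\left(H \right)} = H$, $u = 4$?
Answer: $14 - 2 \sqrt{10} \approx 7.6754$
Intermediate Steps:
$K = 2 \sqrt{10}$ ($K = 2 \sqrt{6 + 4} = 2 \sqrt{10} \approx 6.3246$)
$E{\left(S \right)} = 14$ ($E{\left(S \right)} = 4 + 10 = 14$)
$E{\left(-4 \right)} - K = 14 - 2 \sqrt{10}$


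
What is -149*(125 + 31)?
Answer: -23244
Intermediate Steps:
-149*(125 + 31) = -149*156 = -23244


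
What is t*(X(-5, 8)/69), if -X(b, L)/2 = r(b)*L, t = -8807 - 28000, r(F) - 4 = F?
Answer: -196304/23 ≈ -8535.0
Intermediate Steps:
r(F) = 4 + F
t = -36807
X(b, L) = -2*L*(4 + b) (X(b, L) = -2*(4 + b)*L = -2*L*(4 + b))
t*(X(-5, 8)/69) = -36807*(-2*8*(4 - 5))/69 = -36807*(-2*8*(-1))/69 = -588912/69 = -36807*16/69 = -196304/23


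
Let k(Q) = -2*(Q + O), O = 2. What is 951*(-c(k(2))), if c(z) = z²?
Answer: -60864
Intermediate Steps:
k(Q) = -4 - 2*Q (k(Q) = -2*(Q + 2) = -2*(2 + Q) = -4 - 2*Q)
951*(-c(k(2))) = 951*(-(-4 - 2*2)²) = 951*(-(-4 - 4)²) = 951*(-1*(-8)²) = 951*(-1*64) = 951*(-64) = -60864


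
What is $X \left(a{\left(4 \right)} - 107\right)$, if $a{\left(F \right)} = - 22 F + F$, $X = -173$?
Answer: $33043$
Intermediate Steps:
$a{\left(F \right)} = - 21 F$
$X \left(a{\left(4 \right)} - 107\right) = - 173 \left(\left(-21\right) 4 - 107\right) = - 173 \left(-84 - 107\right) = \left(-173\right) \left(-191\right) = 33043$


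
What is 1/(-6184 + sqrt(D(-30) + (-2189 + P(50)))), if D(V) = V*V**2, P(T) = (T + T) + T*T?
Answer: -6184/38268445 - I*sqrt(26589)/38268445 ≈ -0.0001616 - 4.261e-6*I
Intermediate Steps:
P(T) = T**2 + 2*T (P(T) = 2*T + T**2 = T**2 + 2*T)
D(V) = V**3
1/(-6184 + sqrt(D(-30) + (-2189 + P(50)))) = 1/(-6184 + sqrt((-30)**3 + (-2189 + 50*(2 + 50)))) = 1/(-6184 + sqrt(-27000 + (-2189 + 50*52))) = 1/(-6184 + sqrt(-27000 + (-2189 + 2600))) = 1/(-6184 + sqrt(-27000 + 411)) = 1/(-6184 + sqrt(-26589)) = 1/(-6184 + I*sqrt(26589))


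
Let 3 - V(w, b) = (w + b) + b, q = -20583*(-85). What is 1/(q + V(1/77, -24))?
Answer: 77/134719661 ≈ 5.7156e-7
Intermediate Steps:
q = 1749555
V(w, b) = 3 - w - 2*b (V(w, b) = 3 - ((w + b) + b) = 3 - ((b + w) + b) = 3 - (w + 2*b) = 3 + (-w - 2*b) = 3 - w - 2*b)
1/(q + V(1/77, -24)) = 1/(1749555 + (3 - 1/77 - 2*(-24))) = 1/(1749555 + (3 - 1*1/77 + 48)) = 1/(1749555 + (3 - 1/77 + 48)) = 1/(1749555 + 3926/77) = 1/(134719661/77) = 77/134719661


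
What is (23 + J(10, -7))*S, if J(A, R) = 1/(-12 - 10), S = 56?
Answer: 14140/11 ≈ 1285.5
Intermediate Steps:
J(A, R) = -1/22 (J(A, R) = 1/(-22) = -1/22)
(23 + J(10, -7))*S = (23 - 1/22)*56 = (505/22)*56 = 14140/11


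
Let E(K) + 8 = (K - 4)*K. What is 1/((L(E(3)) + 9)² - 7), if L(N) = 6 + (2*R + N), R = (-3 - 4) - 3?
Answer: 1/249 ≈ 0.0040161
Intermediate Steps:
R = -10 (R = -7 - 3 = -10)
E(K) = -8 + K*(-4 + K) (E(K) = -8 + (K - 4)*K = -8 + (-4 + K)*K = -8 + K*(-4 + K))
L(N) = -14 + N (L(N) = 6 + (2*(-10) + N) = 6 + (-20 + N) = -14 + N)
1/((L(E(3)) + 9)² - 7) = 1/(((-14 + (-8 + 3² - 4*3)) + 9)² - 7) = 1/(((-14 + (-8 + 9 - 12)) + 9)² - 7) = 1/(((-14 - 11) + 9)² - 7) = 1/((-25 + 9)² - 7) = 1/((-16)² - 7) = 1/(256 - 7) = 1/249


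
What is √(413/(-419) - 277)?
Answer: 2*I*√12200861/419 ≈ 16.673*I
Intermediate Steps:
√(413/(-419) - 277) = √(413*(-1/419) - 277) = √(-413/419 - 277) = √(-116476/419) = 2*I*√12200861/419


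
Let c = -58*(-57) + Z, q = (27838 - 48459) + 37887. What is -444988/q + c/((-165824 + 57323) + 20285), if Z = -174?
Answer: -4913642315/190392182 ≈ -25.808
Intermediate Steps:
q = 17266 (q = -20621 + 37887 = 17266)
c = 3132 (c = -58*(-57) - 174 = 3306 - 174 = 3132)
-444988/q + c/((-165824 + 57323) + 20285) = -444988/17266 + 3132/((-165824 + 57323) + 20285) = -444988*1/17266 + 3132/(-108501 + 20285) = -222494/8633 + 3132/(-88216) = -222494/8633 + 3132*(-1/88216) = -222494/8633 - 783/22054 = -4913642315/190392182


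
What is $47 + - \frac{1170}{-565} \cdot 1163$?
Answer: $\frac{277453}{113} \approx 2455.3$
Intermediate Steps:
$47 + - \frac{1170}{-565} \cdot 1163 = 47 + \left(-1170\right) \left(- \frac{1}{565}\right) 1163 = 47 + \frac{234}{113} \cdot 1163 = 47 + \frac{272142}{113} = \frac{277453}{113}$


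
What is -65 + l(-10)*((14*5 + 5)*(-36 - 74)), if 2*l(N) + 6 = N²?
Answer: -387815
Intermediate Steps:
l(N) = -3 + N²/2
-65 + l(-10)*((14*5 + 5)*(-36 - 74)) = -65 + (-3 + (½)*(-10)²)*((14*5 + 5)*(-36 - 74)) = -65 + (-3 + (½)*100)*((70 + 5)*(-110)) = -65 + (-3 + 50)*(75*(-110)) = -65 + 47*(-8250) = -65 - 387750 = -387815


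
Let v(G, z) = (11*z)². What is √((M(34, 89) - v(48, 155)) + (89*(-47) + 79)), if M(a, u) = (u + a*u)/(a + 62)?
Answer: I*√1676791614/24 ≈ 1706.2*I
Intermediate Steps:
v(G, z) = 121*z²
M(a, u) = (u + a*u)/(62 + a)
√((M(34, 89) - v(48, 155)) + (89*(-47) + 79)) = √((89*(1 + 34)/(62 + 34) - 121*155²) + (89*(-47) + 79)) = √((89*35/96 - 121*24025) + (-4183 + 79)) = √((89*(1/96)*35 - 1*2907025) - 4104) = √((3115/96 - 2907025) - 4104) = √(-279071285/96 - 4104) = √(-279465269/96) = I*√1676791614/24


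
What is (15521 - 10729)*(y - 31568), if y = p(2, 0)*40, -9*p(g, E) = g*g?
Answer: -1362231424/9 ≈ -1.5136e+8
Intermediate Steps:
p(g, E) = -g**2/9 (p(g, E) = -g*g/9 = -g**2/9)
y = -160/9 (y = -1/9*2**2*40 = -1/9*4*40 = -4/9*40 = -160/9 ≈ -17.778)
(15521 - 10729)*(y - 31568) = (15521 - 10729)*(-160/9 - 31568) = 4792*(-284272/9) = -1362231424/9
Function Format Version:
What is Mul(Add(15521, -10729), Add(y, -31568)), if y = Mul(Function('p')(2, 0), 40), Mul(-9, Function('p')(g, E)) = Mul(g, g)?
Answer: Rational(-1362231424, 9) ≈ -1.5136e+8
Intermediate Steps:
Function('p')(g, E) = Mul(Rational(-1, 9), Pow(g, 2)) (Function('p')(g, E) = Mul(Rational(-1, 9), Mul(g, g)) = Mul(Rational(-1, 9), Pow(g, 2)))
y = Rational(-160, 9) (y = Mul(Mul(Rational(-1, 9), Pow(2, 2)), 40) = Mul(Mul(Rational(-1, 9), 4), 40) = Mul(Rational(-4, 9), 40) = Rational(-160, 9) ≈ -17.778)
Mul(Add(15521, -10729), Add(y, -31568)) = Mul(Add(15521, -10729), Add(Rational(-160, 9), -31568)) = Mul(4792, Rational(-284272, 9)) = Rational(-1362231424, 9)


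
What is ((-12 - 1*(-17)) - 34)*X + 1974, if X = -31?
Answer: 2873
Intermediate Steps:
((-12 - 1*(-17)) - 34)*X + 1974 = ((-12 - 1*(-17)) - 34)*(-31) + 1974 = ((-12 + 17) - 34)*(-31) + 1974 = (5 - 34)*(-31) + 1974 = -29*(-31) + 1974 = 899 + 1974 = 2873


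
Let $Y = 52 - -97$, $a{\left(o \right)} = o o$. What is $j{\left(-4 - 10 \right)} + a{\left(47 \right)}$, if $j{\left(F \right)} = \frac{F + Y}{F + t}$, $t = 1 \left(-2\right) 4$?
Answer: $\frac{48463}{22} \approx 2202.9$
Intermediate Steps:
$a{\left(o \right)} = o^{2}$
$Y = 149$ ($Y = 52 + 97 = 149$)
$t = -8$ ($t = \left(-2\right) 4 = -8$)
$j{\left(F \right)} = \frac{149 + F}{-8 + F}$ ($j{\left(F \right)} = \frac{F + 149}{F - 8} = \frac{149 + F}{-8 + F}$)
$j{\left(-4 - 10 \right)} + a{\left(47 \right)} = \frac{149 - 14}{-8 - 14} + 47^{2} = \frac{149 - 14}{-8 - 14} + 2209 = \frac{1}{-22} \cdot 135 + 2209 = \left(- \frac{1}{22}\right) 135 + 2209 = - \frac{135}{22} + 2209 = \frac{48463}{22}$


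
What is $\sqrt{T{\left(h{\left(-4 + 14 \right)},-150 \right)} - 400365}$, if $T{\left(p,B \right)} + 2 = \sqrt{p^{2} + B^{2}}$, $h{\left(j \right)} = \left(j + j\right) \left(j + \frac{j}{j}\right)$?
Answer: $\sqrt{-400367 + 10 \sqrt{709}} \approx 632.54 i$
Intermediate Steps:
$h{\left(j \right)} = 2 j \left(1 + j\right)$ ($h{\left(j \right)} = 2 j \left(j + 1\right) = 2 j \left(1 + j\right)$)
$T{\left(p,B \right)} = -2 + \sqrt{B^{2} + p^{2}}$ ($T{\left(p,B \right)} = -2 + \sqrt{p^{2} + B^{2}} = -2 + \sqrt{B^{2} + p^{2}}$)
$\sqrt{T{\left(h{\left(-4 + 14 \right)},-150 \right)} - 400365} = \sqrt{\left(-2 + \sqrt{\left(-150\right)^{2} + \left(2 \left(-4 + 14\right) \left(1 + \left(-4 + 14\right)\right)\right)^{2}}\right) - 400365} = \sqrt{\left(-2 + \sqrt{22500 + \left(2 \cdot 10 \left(1 + 10\right)\right)^{2}}\right) - 400365} = \sqrt{\left(-2 + \sqrt{22500 + \left(2 \cdot 10 \cdot 11\right)^{2}}\right) - 400365} = \sqrt{\left(-2 + \sqrt{22500 + 220^{2}}\right) - 400365} = \sqrt{\left(-2 + \sqrt{22500 + 48400}\right) - 400365} = \sqrt{\left(-2 + \sqrt{70900}\right) - 400365} = \sqrt{\left(-2 + 10 \sqrt{709}\right) - 400365} = \sqrt{-400367 + 10 \sqrt{709}}$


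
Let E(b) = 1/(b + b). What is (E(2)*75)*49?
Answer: 3675/4 ≈ 918.75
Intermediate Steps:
E(b) = 1/(2*b)
(E(2)*75)*49 = (((½)/2)*75)*49 = (((½)*(½))*75)*49 = ((¼)*75)*49 = (75/4)*49 = 3675/4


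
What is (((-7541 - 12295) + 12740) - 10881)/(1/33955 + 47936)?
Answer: -610409035/1627666881 ≈ -0.37502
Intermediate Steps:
(((-7541 - 12295) + 12740) - 10881)/(1/33955 + 47936) = ((-19836 + 12740) - 10881)/(1/33955 + 47936) = (-7096 - 10881)/(1627666881/33955) = -17977*33955/1627666881 = -610409035/1627666881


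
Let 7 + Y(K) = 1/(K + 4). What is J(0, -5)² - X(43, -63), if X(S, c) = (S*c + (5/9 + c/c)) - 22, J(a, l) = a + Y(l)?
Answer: 25141/9 ≈ 2793.4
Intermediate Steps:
Y(K) = -7 + 1/(4 + K) (Y(K) = -7 + 1/(K + 4) = -7 + 1/(4 + K))
J(a, l) = a + (-27 - 7*l)/(4 + l)
X(S, c) = -184/9 + S*c (X(S, c) = (S*c + (5*(⅑) + 1)) - 22 = (S*c + (5/9 + 1)) - 22 = (S*c + 14/9) - 22 = (14/9 + S*c) - 22 = -184/9 + S*c)
J(0, -5)² - X(43, -63) = ((-27 - 7*(-5) + 0*(4 - 5))/(4 - 5))² - (-184/9 + 43*(-63)) = ((-27 + 35 + 0*(-1))/(-1))² - (-184/9 - 2709) = (-(-27 + 35 + 0))² - 1*(-24565/9) = (-1*8)² + 24565/9 = (-8)² + 24565/9 = 64 + 24565/9 = 25141/9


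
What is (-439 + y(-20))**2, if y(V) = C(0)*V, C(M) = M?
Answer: 192721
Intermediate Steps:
y(V) = 0 (y(V) = 0*V = 0)
(-439 + y(-20))**2 = (-439 + 0)**2 = (-439)**2 = 192721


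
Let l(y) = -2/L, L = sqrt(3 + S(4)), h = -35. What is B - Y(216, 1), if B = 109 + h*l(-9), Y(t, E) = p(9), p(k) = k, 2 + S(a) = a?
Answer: 100 + 14*sqrt(5) ≈ 131.30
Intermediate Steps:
S(a) = -2 + a
L = sqrt(5) (L = sqrt(3 + (-2 + 4)) = sqrt(3 + 2) = sqrt(5) ≈ 2.2361)
Y(t, E) = 9
l(y) = -2*sqrt(5)/5
B = 109 + 14*sqrt(5) (B = 109 - (-14)*sqrt(5) = 109 + 14*sqrt(5) ≈ 140.30)
B - Y(216, 1) = (109 + 14*sqrt(5)) - 1*9 = (109 + 14*sqrt(5)) - 9 = 100 + 14*sqrt(5)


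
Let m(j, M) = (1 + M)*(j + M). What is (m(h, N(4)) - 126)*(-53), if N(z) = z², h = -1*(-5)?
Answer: -12243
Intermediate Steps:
h = 5
m(j, M) = (1 + M)*(M + j)
(m(h, N(4)) - 126)*(-53) = ((4² + 5 + (4²)² + 4²*5) - 126)*(-53) = ((16 + 5 + 16² + 16*5) - 126)*(-53) = ((16 + 5 + 256 + 80) - 126)*(-53) = (357 - 126)*(-53) = 231*(-53) = -12243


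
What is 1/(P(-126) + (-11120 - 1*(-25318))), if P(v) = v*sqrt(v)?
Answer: 7099/101791790 + 189*I*sqrt(14)/101791790 ≈ 6.974e-5 + 6.9473e-6*I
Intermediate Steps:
P(v) = v**(3/2)
1/(P(-126) + (-11120 - 1*(-25318))) = 1/((-126)**(3/2) + (-11120 - 1*(-25318))) = 1/(-378*I*sqrt(14) + (-11120 + 25318)) = 1/(-378*I*sqrt(14) + 14198) = 1/(14198 - 378*I*sqrt(14))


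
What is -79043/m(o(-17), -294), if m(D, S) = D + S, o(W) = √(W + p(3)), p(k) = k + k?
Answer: 23238642/86447 + 79043*I*√11/86447 ≈ 268.82 + 3.0326*I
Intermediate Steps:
p(k) = 2*k
o(W) = √(6 + W) (o(W) = √(W + 2*3) = √(W + 6) = √(6 + W))
-79043/m(o(-17), -294) = -79043/(√(6 - 17) - 294) = -79043/(√(-11) - 294) = -79043/(I*√11 - 294) = -79043/(-294 + I*√11)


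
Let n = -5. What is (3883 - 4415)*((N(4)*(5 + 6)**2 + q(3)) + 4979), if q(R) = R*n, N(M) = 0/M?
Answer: -2640848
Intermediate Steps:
N(M) = 0
q(R) = -5*R (q(R) = R*(-5) = -5*R)
(3883 - 4415)*((N(4)*(5 + 6)**2 + q(3)) + 4979) = (3883 - 4415)*((0*(5 + 6)**2 - 5*3) + 4979) = -532*((0*11**2 - 15) + 4979) = -532*((0*121 - 15) + 4979) = -532*((0 - 15) + 4979) = -532*(-15 + 4979) = -532*4964 = -2640848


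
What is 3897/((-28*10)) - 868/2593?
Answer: -10347961/726040 ≈ -14.253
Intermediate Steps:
3897/((-28*10)) - 868/2593 = 3897/(-280) - 868*1/2593 = 3897*(-1/280) - 868/2593 = -3897/280 - 868/2593 = -10347961/726040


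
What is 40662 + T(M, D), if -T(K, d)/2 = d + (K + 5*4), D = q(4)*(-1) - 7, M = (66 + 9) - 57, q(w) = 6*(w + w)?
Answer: 40696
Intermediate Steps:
q(w) = 12*w (q(w) = 6*(2*w) = 12*w)
M = 18 (M = 75 - 57 = 18)
D = -55 (D = (12*4)*(-1) - 7 = 48*(-1) - 7 = -48 - 7 = -55)
T(K, d) = -40 - 2*K - 2*d (T(K, d) = -2*(d + (K + 5*4)) = -2*(d + (K + 20)) = -2*(d + (20 + K)) = -2*(20 + K + d) = -40 - 2*K - 2*d)
40662 + T(M, D) = 40662 + (-40 - 2*18 - 2*(-55)) = 40662 + (-40 - 36 + 110) = 40662 + 34 = 40696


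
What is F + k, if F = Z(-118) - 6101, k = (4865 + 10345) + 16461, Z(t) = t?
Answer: 25452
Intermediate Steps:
k = 31671 (k = 15210 + 16461 = 31671)
F = -6219 (F = -118 - 6101 = -6219)
F + k = -6219 + 31671 = 25452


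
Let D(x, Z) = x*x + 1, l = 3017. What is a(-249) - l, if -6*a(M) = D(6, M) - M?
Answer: -9194/3 ≈ -3064.7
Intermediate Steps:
D(x, Z) = 1 + x² (D(x, Z) = x² + 1 = 1 + x²)
a(M) = -37/6 + M/6 (a(M) = -((1 + 6²) - M)/6 = -((1 + 36) - M)/6 = -(37 - M)/6 = -37/6 + M/6)
a(-249) - l = (-37/6 + (⅙)*(-249)) - 1*3017 = (-37/6 - 83/2) - 3017 = -143/3 - 3017 = -9194/3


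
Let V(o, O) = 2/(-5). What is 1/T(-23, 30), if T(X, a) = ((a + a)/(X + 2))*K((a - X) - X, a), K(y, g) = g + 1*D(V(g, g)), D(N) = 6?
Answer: -7/720 ≈ -0.0097222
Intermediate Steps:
V(o, O) = -⅖ (V(o, O) = 2*(-⅕) = -⅖)
K(y, g) = 6 + g (K(y, g) = g + 1*6 = g + 6 = 6 + g)
T(X, a) = 2*a*(6 + a)/(2 + X) (T(X, a) = ((a + a)/(X + 2))*(6 + a) = ((2*a)/(2 + X))*(6 + a) = (2*a/(2 + X))*(6 + a) = 2*a*(6 + a)/(2 + X))
1/T(-23, 30) = 1/(2*30*(6 + 30)/(2 - 23)) = 1/(2*30*36/(-21)) = 1/(2*30*(-1/21)*36) = 1/(-720/7) = -7/720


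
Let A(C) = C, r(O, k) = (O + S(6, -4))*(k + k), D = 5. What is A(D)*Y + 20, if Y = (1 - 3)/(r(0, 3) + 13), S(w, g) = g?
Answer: 230/11 ≈ 20.909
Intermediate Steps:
r(O, k) = 2*k*(-4 + O) (r(O, k) = (O - 4)*(k + k) = (-4 + O)*(2*k) = 2*k*(-4 + O))
Y = 2/11 (Y = (1 - 3)/(2*3*(-4 + 0) + 13) = -2/(2*3*(-4) + 13) = -2/(-24 + 13) = -2/(-11) = -2*(-1/11) = 2/11 ≈ 0.18182)
A(D)*Y + 20 = 5*(2/11) + 20 = 10/11 + 20 = 230/11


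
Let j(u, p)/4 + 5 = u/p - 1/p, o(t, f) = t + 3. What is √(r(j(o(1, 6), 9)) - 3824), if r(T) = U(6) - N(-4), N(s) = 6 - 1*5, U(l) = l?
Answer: I*√3819 ≈ 61.798*I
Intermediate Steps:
o(t, f) = 3 + t
N(s) = 1 (N(s) = 6 - 5 = 1)
j(u, p) = -20 - 4/p + 4*u/p (j(u, p) = -20 + 4*(u/p - 1/p) = -20 + 4*(-1/p + u/p) = -20 + (-4/p + 4*u/p) = -20 - 4/p + 4*u/p)
r(T) = 5 (r(T) = 6 - 1*1 = 6 - 1 = 5)
√(r(j(o(1, 6), 9)) - 3824) = √(5 - 3824) = √(-3819) = I*√3819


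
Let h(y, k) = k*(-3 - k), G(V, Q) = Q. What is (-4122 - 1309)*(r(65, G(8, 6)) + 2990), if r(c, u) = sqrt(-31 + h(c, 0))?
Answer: -16238690 - 5431*I*sqrt(31) ≈ -1.6239e+7 - 30239.0*I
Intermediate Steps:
r(c, u) = I*sqrt(31) (r(c, u) = sqrt(-31 - 1*0*(3 + 0)) = sqrt(-31 - 1*0*3) = sqrt(-31 + 0) = sqrt(-31) = I*sqrt(31))
(-4122 - 1309)*(r(65, G(8, 6)) + 2990) = (-4122 - 1309)*(I*sqrt(31) + 2990) = -5431*(2990 + I*sqrt(31)) = -16238690 - 5431*I*sqrt(31)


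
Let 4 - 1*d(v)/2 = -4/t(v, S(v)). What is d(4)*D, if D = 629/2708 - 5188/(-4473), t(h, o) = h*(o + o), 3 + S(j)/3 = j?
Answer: 421565525/36338652 ≈ 11.601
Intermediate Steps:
S(j) = -9 + 3*j
t(h, o) = 2*h*o (t(h, o) = h*(2*o) = 2*h*o)
D = 16862621/12112884 (D = 629*(1/2708) - 5188*(-1/4473) = 629/2708 + 5188/4473 = 16862621/12112884 ≈ 1.3921)
d(v) = 8 + 4/(v*(-9 + 3*v)) (d(v) = 8 - (-8)/(2*v*(-9 + 3*v)) = 8 - (-8)*1/(2*v*(-9 + 3*v)) = 8 - (-4)/(v*(-9 + 3*v)) = 8 + 4/(v*(-9 + 3*v)))
d(4)*D = ((4/3)*(1 + 6*4*(-3 + 4))/(4*(-3 + 4)))*(16862621/12112884) = ((4/3)*(¼)*(1 + 6*4*1)/1)*(16862621/12112884) = ((4/3)*(¼)*1*(1 + 24))*(16862621/12112884) = ((4/3)*(¼)*1*25)*(16862621/12112884) = (25/3)*(16862621/12112884) = 421565525/36338652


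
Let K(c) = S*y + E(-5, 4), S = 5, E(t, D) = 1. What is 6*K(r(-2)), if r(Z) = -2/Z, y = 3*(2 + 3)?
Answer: 456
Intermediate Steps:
y = 15 (y = 3*5 = 15)
K(c) = 76 (K(c) = 5*15 + 1 = 75 + 1 = 76)
6*K(r(-2)) = 6*76 = 456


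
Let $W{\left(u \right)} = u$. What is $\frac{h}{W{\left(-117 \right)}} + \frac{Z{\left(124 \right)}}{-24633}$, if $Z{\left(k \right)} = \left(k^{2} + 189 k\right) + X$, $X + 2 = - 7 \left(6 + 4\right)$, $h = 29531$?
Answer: $- \frac{9036663}{35581} \approx -253.97$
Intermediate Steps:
$X = -72$ ($X = -2 - 7 \left(6 + 4\right) = -2 - 70 = -72$)
$Z{\left(k \right)} = -72 + k^{2} + 189 k$ ($Z{\left(k \right)} = \left(k^{2} + 189 k\right) - 72 = -72 + k^{2} + 189 k$)
$\frac{h}{W{\left(-117 \right)}} + \frac{Z{\left(124 \right)}}{-24633} = \frac{29531}{-117} + \frac{-72 + 124^{2} + 189 \cdot 124}{-24633} = 29531 \left(- \frac{1}{117}\right) + \left(-72 + 15376 + 23436\right) \left(- \frac{1}{24633}\right) = - \frac{29531}{117} + 38740 \left(- \frac{1}{24633}\right) = - \frac{29531}{117} - \frac{38740}{24633} = - \frac{9036663}{35581}$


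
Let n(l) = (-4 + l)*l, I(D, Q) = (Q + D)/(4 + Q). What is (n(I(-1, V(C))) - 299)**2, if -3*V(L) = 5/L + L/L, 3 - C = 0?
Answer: 53927521729/614656 ≈ 87736.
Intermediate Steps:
C = 3 (C = 3 - 1*0 = 3 + 0 = 3)
V(L) = -1/3 - 5/(3*L) (V(L) = -(5/L + L/L)/3 = -(5/L + 1)/3 = -(1 + 5/L)/3 = -1/3 - 5/(3*L))
I(D, Q) = (D + Q)/(4 + Q)
n(l) = l*(-4 + l)
(n(I(-1, V(C))) - 299)**2 = (((-1 + (1/3)*(-5 - 1*3)/3)/(4 + (1/3)*(-5 - 1*3)/3))*(-4 + (-1 + (1/3)*(-5 - 1*3)/3)/(4 + (1/3)*(-5 - 1*3)/3)) - 299)**2 = (((-1 + (1/3)*(1/3)*(-5 - 3))/(4 + (1/3)*(1/3)*(-5 - 3)))*(-4 + (-1 + (1/3)*(1/3)*(-5 - 3))/(4 + (1/3)*(1/3)*(-5 - 3))) - 299)**2 = (((-1 + (1/3)*(1/3)*(-8))/(4 + (1/3)*(1/3)*(-8)))*(-4 + (-1 + (1/3)*(1/3)*(-8))/(4 + (1/3)*(1/3)*(-8))) - 299)**2 = (((-1 - 8/9)/(4 - 8/9))*(-4 + (-1 - 8/9)/(4 - 8/9)) - 299)**2 = ((-17/9/(28/9))*(-4 - 17/9/(28/9)) - 299)**2 = (((9/28)*(-17/9))*(-4 + (9/28)*(-17/9)) - 299)**2 = (-17*(-4 - 17/28)/28 - 299)**2 = (-17/28*(-129/28) - 299)**2 = (2193/784 - 299)**2 = (-232223/784)**2 = 53927521729/614656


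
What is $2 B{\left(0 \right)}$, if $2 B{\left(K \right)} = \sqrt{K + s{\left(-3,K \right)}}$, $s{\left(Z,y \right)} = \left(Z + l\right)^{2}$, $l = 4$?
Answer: $1$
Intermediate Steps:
$s{\left(Z,y \right)} = \left(4 + Z\right)^{2}$ ($s{\left(Z,y \right)} = \left(Z + 4\right)^{2} = \left(4 + Z\right)^{2}$)
$B{\left(K \right)} = \frac{\sqrt{1 + K}}{2}$ ($B{\left(K \right)} = \frac{\sqrt{K + \left(4 - 3\right)^{2}}}{2} = \frac{\sqrt{K + 1^{2}}}{2} = \frac{\sqrt{K + 1}}{2} = \frac{\sqrt{1 + K}}{2}$)
$2 B{\left(0 \right)} = 2 \frac{\sqrt{1 + 0}}{2} = 2 \frac{\sqrt{1}}{2} = 2 \cdot \frac{1}{2} \cdot 1 = 2 \cdot \frac{1}{2} = 1$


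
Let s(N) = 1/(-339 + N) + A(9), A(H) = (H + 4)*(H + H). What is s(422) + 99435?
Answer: 8272528/83 ≈ 99669.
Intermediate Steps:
A(H) = 2*H*(4 + H) (A(H) = (4 + H)*(2*H) = 2*H*(4 + H))
s(N) = 234 + 1/(-339 + N) (s(N) = 1/(-339 + N) + 2*9*(4 + 9) = 1/(-339 + N) + 2*9*13 = 1/(-339 + N) + 234 = 234 + 1/(-339 + N))
s(422) + 99435 = (-79325 + 234*422)/(-339 + 422) + 99435 = (-79325 + 98748)/83 + 99435 = (1/83)*19423 + 99435 = 19423/83 + 99435 = 8272528/83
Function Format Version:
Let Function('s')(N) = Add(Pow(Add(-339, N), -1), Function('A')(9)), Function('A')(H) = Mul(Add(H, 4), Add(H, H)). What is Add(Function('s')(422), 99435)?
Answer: Rational(8272528, 83) ≈ 99669.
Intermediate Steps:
Function('A')(H) = Mul(2, H, Add(4, H)) (Function('A')(H) = Mul(Add(4, H), Mul(2, H)) = Mul(2, H, Add(4, H)))
Function('s')(N) = Add(234, Pow(Add(-339, N), -1)) (Function('s')(N) = Add(Pow(Add(-339, N), -1), Mul(2, 9, Add(4, 9))) = Add(Pow(Add(-339, N), -1), Mul(2, 9, 13)) = Add(Pow(Add(-339, N), -1), 234) = Add(234, Pow(Add(-339, N), -1)))
Add(Function('s')(422), 99435) = Add(Mul(Pow(Add(-339, 422), -1), Add(-79325, Mul(234, 422))), 99435) = Add(Mul(Pow(83, -1), Add(-79325, 98748)), 99435) = Add(Mul(Rational(1, 83), 19423), 99435) = Add(Rational(19423, 83), 99435) = Rational(8272528, 83)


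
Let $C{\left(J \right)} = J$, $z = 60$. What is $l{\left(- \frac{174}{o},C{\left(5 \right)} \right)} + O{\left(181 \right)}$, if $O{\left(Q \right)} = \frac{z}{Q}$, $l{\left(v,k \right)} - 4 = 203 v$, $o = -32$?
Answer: $\frac{3209185}{2896} \approx 1108.1$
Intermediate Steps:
$l{\left(v,k \right)} = 4 + 203 v$
$O{\left(Q \right)} = \frac{60}{Q}$
$l{\left(- \frac{174}{o},C{\left(5 \right)} \right)} + O{\left(181 \right)} = \left(4 + 203 \left(- \frac{174}{-32}\right)\right) + \frac{60}{181} = \left(4 + 203 \left(\left(-174\right) \left(- \frac{1}{32}\right)\right)\right) + 60 \cdot \frac{1}{181} = \left(4 + 203 \cdot \frac{87}{16}\right) + \frac{60}{181} = \left(4 + \frac{17661}{16}\right) + \frac{60}{181} = \frac{17725}{16} + \frac{60}{181} = \frac{3209185}{2896}$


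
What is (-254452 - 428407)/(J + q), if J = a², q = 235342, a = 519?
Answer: -682859/504703 ≈ -1.3530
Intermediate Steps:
J = 269361 (J = 519² = 269361)
(-254452 - 428407)/(J + q) = (-254452 - 428407)/(269361 + 235342) = -682859/504703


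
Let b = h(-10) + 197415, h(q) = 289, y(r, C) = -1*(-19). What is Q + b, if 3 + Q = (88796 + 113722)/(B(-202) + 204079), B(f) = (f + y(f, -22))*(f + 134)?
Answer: 42807016141/216523 ≈ 1.9770e+5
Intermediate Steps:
y(r, C) = 19
B(f) = (19 + f)*(134 + f) (B(f) = (f + 19)*(f + 134) = (19 + f)*(134 + f))
Q = -447051/216523 (Q = -3 + (88796 + 113722)/((2546 + (-202)**2 + 153*(-202)) + 204079) = -3 + 202518/((2546 + 40804 - 30906) + 204079) = -3 + 202518/(12444 + 204079) = -3 + 202518/216523 = -447051/216523 ≈ -2.0647)
b = 197704 (b = 289 + 197415 = 197704)
Q + b = -447051/216523 + 197704 = 42807016141/216523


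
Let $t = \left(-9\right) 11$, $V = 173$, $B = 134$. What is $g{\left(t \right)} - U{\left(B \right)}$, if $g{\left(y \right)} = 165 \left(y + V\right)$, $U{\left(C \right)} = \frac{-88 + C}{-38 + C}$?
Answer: $\frac{586057}{48} \approx 12210.0$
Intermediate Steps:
$t = -99$
$U{\left(C \right)} = \frac{-88 + C}{-38 + C}$
$g{\left(y \right)} = 28545 + 165 y$ ($g{\left(y \right)} = 165 \left(y + 173\right) = 165 \left(173 + y\right) = 28545 + 165 y$)
$g{\left(t \right)} - U{\left(B \right)} = \left(28545 + 165 \left(-99\right)\right) - \frac{-88 + 134}{-38 + 134} = \left(28545 - 16335\right) - \frac{1}{96} \cdot 46 = 12210 - \frac{1}{96} \cdot 46 = 12210 - \frac{23}{48} = \frac{586057}{48}$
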